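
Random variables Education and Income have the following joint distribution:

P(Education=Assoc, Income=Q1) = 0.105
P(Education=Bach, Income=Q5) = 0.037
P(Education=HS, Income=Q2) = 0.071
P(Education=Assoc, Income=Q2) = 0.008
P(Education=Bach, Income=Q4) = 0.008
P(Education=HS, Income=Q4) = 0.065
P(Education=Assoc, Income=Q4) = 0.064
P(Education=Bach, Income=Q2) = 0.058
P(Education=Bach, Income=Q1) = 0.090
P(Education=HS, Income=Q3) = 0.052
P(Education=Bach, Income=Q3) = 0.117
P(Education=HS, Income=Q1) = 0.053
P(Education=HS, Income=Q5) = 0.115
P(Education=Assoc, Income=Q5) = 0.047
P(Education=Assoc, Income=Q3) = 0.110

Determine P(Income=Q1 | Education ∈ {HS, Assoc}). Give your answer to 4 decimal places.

P(Education=HS) = 0.053 + 0.071 + 0.052 + 0.065 + 0.115 = 0.356.
P(Education=Assoc) = 0.105 + 0.008 + 0.110 + 0.064 + 0.047 = 0.334.
P(Education ∈ {HS, Assoc}) = 0.356 + 0.334 = 0.690; P(Income=Q1, Education ∈ {HS, Assoc}) = 0.053 + 0.105 = 0.158.
P(Income=Q1 | Education ∈ {HS, Assoc}) = 0.158/0.690 = 0.2290.

0.2290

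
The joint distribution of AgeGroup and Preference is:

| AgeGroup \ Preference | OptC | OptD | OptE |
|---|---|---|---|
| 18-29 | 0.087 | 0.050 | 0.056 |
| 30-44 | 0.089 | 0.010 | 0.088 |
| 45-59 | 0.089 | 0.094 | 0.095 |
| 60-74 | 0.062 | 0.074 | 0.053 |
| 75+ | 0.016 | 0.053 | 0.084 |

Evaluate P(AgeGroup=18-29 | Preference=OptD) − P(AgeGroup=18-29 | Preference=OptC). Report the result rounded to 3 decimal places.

-0.076

P(Preference=OptD) = 0.050 + 0.010 + 0.094 + 0.074 + 0.053 = 0.281; P(AgeGroup=18-29 | Preference=OptD) = 0.050/0.281 = 0.1779.
P(Preference=OptC) = 0.087 + 0.089 + 0.089 + 0.062 + 0.016 = 0.343; P(AgeGroup=18-29 | Preference=OptC) = 0.087/0.343 = 0.2536.
Difference = -0.076.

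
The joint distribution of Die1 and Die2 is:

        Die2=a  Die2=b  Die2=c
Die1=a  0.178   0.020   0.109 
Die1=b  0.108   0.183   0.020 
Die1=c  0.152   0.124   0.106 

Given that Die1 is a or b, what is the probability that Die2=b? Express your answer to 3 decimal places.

P(Die1=a) = 0.178 + 0.020 + 0.109 = 0.307.
P(Die1=b) = 0.108 + 0.183 + 0.020 = 0.311.
P(Die1 ∈ {a, b}) = 0.307 + 0.311 = 0.618; P(Die2=b, Die1 ∈ {a, b}) = 0.020 + 0.183 = 0.203.
P(Die2=b | Die1 ∈ {a, b}) = 0.203/0.618 = 0.328.

0.328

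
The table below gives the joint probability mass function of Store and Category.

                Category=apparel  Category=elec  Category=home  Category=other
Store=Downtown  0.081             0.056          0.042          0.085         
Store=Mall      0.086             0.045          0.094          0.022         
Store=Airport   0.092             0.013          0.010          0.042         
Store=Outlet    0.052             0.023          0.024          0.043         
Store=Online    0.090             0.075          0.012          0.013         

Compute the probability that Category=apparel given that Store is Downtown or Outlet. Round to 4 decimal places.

0.3276

P(Store=Downtown) = 0.081 + 0.056 + 0.042 + 0.085 = 0.264.
P(Store=Outlet) = 0.052 + 0.023 + 0.024 + 0.043 = 0.142.
P(Store ∈ {Downtown, Outlet}) = 0.264 + 0.142 = 0.406; P(Category=apparel, Store ∈ {Downtown, Outlet}) = 0.081 + 0.052 = 0.133.
P(Category=apparel | Store ∈ {Downtown, Outlet}) = 0.133/0.406 = 0.3276.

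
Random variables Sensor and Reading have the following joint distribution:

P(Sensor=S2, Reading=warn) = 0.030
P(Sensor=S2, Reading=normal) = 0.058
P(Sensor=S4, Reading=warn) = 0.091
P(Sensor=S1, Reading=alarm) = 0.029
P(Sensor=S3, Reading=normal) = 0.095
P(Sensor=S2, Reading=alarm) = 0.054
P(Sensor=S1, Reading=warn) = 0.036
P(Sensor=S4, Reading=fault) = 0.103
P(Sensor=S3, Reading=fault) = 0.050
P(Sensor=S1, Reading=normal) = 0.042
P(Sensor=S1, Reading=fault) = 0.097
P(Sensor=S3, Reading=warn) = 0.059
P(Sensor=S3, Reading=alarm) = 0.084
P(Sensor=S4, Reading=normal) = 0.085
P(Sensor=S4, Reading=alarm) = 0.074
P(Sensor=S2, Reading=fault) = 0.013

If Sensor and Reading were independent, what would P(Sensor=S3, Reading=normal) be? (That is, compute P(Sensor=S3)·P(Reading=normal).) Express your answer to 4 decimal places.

P(Sensor=S3) = 0.095 + 0.059 + 0.084 + 0.050 = 0.288.
P(Reading=normal) = 0.042 + 0.058 + 0.095 + 0.085 = 0.280.
Product: 0.288 × 0.280 = 0.0806.

0.0806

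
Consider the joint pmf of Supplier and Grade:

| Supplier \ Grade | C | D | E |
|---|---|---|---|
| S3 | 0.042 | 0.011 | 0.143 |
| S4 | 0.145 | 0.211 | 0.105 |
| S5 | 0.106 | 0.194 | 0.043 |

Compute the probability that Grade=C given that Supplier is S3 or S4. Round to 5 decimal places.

P(Supplier=S3) = 0.042 + 0.011 + 0.143 = 0.196.
P(Supplier=S4) = 0.145 + 0.211 + 0.105 = 0.461.
P(Supplier ∈ {S3, S4}) = 0.196 + 0.461 = 0.657; P(Grade=C, Supplier ∈ {S3, S4}) = 0.042 + 0.145 = 0.187.
P(Grade=C | Supplier ∈ {S3, S4}) = 0.187/0.657 = 0.28463.

0.28463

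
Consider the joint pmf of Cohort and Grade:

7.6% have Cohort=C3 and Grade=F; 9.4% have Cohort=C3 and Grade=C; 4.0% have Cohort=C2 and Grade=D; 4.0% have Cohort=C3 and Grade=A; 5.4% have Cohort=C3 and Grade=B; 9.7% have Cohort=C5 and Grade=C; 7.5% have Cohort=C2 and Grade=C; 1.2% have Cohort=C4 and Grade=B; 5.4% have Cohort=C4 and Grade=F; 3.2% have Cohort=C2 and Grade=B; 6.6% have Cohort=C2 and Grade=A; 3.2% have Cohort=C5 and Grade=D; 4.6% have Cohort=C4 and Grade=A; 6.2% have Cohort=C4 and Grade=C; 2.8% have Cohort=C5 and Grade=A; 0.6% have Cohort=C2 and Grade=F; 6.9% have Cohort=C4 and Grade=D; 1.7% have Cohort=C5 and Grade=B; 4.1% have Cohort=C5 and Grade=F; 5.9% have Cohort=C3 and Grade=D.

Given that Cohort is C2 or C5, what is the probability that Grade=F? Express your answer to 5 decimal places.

0.10829

P(Cohort=C2) = 0.066 + 0.032 + 0.075 + 0.040 + 0.006 = 0.219.
P(Cohort=C5) = 0.028 + 0.017 + 0.097 + 0.032 + 0.041 = 0.215.
P(Cohort ∈ {C2, C5}) = 0.219 + 0.215 = 0.434; P(Grade=F, Cohort ∈ {C2, C5}) = 0.006 + 0.041 = 0.047.
P(Grade=F | Cohort ∈ {C2, C5}) = 0.047/0.434 = 0.10829.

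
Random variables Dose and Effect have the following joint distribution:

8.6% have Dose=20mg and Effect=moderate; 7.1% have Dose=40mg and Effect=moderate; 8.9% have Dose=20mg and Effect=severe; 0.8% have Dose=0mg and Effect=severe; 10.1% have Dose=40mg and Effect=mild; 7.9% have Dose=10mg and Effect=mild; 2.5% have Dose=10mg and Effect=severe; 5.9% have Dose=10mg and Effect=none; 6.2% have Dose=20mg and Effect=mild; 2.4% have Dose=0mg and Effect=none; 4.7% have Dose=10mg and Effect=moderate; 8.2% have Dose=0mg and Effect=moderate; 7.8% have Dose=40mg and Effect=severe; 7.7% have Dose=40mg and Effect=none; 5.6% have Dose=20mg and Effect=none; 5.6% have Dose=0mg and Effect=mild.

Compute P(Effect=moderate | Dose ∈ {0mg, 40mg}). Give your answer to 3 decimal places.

P(Dose=0mg) = 0.024 + 0.056 + 0.082 + 0.008 = 0.170.
P(Dose=40mg) = 0.077 + 0.101 + 0.071 + 0.078 = 0.327.
P(Dose ∈ {0mg, 40mg}) = 0.170 + 0.327 = 0.497; P(Effect=moderate, Dose ∈ {0mg, 40mg}) = 0.082 + 0.071 = 0.153.
P(Effect=moderate | Dose ∈ {0mg, 40mg}) = 0.153/0.497 = 0.308.

0.308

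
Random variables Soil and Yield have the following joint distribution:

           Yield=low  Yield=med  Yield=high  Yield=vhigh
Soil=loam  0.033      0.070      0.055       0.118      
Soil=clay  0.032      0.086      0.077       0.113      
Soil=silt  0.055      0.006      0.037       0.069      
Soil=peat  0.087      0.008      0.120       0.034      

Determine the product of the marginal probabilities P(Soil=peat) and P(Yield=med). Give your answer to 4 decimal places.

P(Soil=peat) = 0.087 + 0.008 + 0.120 + 0.034 = 0.249.
P(Yield=med) = 0.070 + 0.086 + 0.006 + 0.008 = 0.170.
Product: 0.249 × 0.170 = 0.0423.

0.0423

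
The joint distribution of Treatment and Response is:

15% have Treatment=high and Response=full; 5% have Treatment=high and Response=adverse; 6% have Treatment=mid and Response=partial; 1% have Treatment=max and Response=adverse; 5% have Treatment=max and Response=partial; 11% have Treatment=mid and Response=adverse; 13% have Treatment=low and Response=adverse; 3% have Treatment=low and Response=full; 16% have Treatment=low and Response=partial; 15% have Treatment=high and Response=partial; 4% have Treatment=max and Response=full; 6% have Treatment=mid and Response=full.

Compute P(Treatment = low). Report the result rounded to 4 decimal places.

P(Treatment=low) = 0.16 + 0.03 + 0.13 = 0.32.

0.3200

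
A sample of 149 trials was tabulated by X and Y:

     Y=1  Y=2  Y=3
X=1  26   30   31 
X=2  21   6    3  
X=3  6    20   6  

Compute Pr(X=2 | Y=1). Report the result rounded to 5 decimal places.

0.39623

Total with Y=1: 26 + 21 + 6 = 53.
P(X=2 | Y=1) = 21/53 = 0.39623.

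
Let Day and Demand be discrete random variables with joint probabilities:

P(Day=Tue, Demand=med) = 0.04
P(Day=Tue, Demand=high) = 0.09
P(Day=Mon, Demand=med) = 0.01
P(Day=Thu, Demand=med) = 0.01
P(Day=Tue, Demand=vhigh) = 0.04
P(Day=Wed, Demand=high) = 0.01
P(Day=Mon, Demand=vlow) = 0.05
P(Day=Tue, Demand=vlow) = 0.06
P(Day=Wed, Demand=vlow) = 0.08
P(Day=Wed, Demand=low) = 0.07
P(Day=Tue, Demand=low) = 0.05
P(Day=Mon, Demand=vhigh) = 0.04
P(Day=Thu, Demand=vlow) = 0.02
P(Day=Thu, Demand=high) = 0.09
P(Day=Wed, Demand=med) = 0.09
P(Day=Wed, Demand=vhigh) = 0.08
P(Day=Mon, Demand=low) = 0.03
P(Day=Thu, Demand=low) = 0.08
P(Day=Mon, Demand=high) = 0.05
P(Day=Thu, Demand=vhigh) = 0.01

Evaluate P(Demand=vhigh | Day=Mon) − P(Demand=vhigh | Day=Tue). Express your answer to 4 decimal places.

0.0794

P(Day=Mon) = 0.05 + 0.03 + 0.01 + 0.05 + 0.04 = 0.18; P(Demand=vhigh | Day=Mon) = 0.04/0.18 = 0.22222.
P(Day=Tue) = 0.06 + 0.05 + 0.04 + 0.09 + 0.04 = 0.28; P(Demand=vhigh | Day=Tue) = 0.04/0.28 = 0.14286.
Difference = 0.0794.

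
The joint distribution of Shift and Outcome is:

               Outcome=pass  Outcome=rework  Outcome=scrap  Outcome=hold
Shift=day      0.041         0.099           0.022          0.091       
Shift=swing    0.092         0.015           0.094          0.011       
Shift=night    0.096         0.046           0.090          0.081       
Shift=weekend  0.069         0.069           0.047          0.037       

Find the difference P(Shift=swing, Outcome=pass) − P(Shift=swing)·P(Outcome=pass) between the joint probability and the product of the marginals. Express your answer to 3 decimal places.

P(Shift=swing) = 0.092 + 0.015 + 0.094 + 0.011 = 0.212.
P(Outcome=pass) = 0.041 + 0.092 + 0.096 + 0.069 = 0.298.
P(Shift=swing, Outcome=pass) − P(Shift=swing)P(Outcome=pass) = 0.092 − 0.212×0.298 = 0.029.

0.029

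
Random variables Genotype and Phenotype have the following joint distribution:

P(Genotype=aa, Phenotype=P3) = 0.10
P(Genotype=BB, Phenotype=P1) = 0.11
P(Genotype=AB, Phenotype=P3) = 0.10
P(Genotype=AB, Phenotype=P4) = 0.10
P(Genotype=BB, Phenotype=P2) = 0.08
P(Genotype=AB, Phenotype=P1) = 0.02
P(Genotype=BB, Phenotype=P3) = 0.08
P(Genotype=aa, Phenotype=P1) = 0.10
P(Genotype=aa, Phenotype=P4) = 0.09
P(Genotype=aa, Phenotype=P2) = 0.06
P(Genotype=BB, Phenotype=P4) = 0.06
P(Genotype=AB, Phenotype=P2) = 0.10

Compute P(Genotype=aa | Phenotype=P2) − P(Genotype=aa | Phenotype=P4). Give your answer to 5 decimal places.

-0.11000

P(Phenotype=P2) = 0.06 + 0.10 + 0.08 = 0.24; P(Genotype=aa | Phenotype=P2) = 0.06/0.24 = 0.250000.
P(Phenotype=P4) = 0.09 + 0.10 + 0.06 = 0.25; P(Genotype=aa | Phenotype=P4) = 0.09/0.25 = 0.360000.
Difference = -0.11000.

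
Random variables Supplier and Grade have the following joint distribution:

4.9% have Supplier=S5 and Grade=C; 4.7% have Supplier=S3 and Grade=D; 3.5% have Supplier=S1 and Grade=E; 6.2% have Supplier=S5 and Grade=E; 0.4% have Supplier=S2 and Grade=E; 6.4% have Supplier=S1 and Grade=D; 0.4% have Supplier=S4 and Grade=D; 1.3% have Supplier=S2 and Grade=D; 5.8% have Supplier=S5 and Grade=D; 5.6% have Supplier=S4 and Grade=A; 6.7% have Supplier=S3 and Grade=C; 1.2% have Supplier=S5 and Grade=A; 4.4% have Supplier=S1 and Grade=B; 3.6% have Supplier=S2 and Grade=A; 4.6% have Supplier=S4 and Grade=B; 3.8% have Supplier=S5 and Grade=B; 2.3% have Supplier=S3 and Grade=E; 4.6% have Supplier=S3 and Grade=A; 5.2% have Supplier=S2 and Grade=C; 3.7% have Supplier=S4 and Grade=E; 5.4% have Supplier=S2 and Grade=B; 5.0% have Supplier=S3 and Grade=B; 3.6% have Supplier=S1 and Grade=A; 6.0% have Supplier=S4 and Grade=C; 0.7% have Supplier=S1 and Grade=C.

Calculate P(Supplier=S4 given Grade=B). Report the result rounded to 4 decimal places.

0.1983

P(Grade=B) = 0.044 + 0.054 + 0.050 + 0.046 + 0.038 = 0.232.
P(Supplier=S4 | Grade=B) = 0.046/0.232 = 0.1983.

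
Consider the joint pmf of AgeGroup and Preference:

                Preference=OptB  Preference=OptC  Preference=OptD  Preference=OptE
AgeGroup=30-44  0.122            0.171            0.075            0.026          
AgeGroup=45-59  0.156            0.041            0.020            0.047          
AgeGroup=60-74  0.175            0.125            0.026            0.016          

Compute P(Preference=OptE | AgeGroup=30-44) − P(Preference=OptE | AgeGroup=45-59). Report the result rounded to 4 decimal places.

P(AgeGroup=30-44) = 0.122 + 0.171 + 0.075 + 0.026 = 0.394; P(Preference=OptE | AgeGroup=30-44) = 0.026/0.394 = 0.06599.
P(AgeGroup=45-59) = 0.156 + 0.041 + 0.020 + 0.047 = 0.264; P(Preference=OptE | AgeGroup=45-59) = 0.047/0.264 = 0.17803.
Difference = -0.1120.

-0.1120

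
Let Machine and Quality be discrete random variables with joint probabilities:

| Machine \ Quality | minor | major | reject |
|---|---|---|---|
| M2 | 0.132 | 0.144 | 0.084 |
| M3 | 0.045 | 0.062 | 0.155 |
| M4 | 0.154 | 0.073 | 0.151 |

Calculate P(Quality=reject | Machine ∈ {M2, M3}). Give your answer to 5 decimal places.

P(Machine=M2) = 0.132 + 0.144 + 0.084 = 0.360.
P(Machine=M3) = 0.045 + 0.062 + 0.155 = 0.262.
P(Machine ∈ {M2, M3}) = 0.360 + 0.262 = 0.622; P(Quality=reject, Machine ∈ {M2, M3}) = 0.084 + 0.155 = 0.239.
P(Quality=reject | Machine ∈ {M2, M3}) = 0.239/0.622 = 0.38424.

0.38424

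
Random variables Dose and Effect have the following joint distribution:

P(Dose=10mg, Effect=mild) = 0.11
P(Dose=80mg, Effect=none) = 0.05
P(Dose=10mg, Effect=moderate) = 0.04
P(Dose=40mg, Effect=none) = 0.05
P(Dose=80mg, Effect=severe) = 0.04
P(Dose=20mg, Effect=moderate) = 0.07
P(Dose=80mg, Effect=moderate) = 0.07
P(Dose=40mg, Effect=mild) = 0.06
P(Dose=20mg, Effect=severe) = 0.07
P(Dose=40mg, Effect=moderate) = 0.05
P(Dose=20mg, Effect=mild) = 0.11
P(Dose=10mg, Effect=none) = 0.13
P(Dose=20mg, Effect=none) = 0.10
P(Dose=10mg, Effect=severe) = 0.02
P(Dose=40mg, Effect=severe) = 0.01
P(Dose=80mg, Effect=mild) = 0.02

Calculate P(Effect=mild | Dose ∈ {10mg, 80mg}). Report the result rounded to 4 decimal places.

0.2708

P(Dose=10mg) = 0.13 + 0.11 + 0.04 + 0.02 = 0.30.
P(Dose=80mg) = 0.05 + 0.02 + 0.07 + 0.04 = 0.18.
P(Dose ∈ {10mg, 80mg}) = 0.30 + 0.18 = 0.48; P(Effect=mild, Dose ∈ {10mg, 80mg}) = 0.11 + 0.02 = 0.13.
P(Effect=mild | Dose ∈ {10mg, 80mg}) = 0.13/0.48 = 0.2708.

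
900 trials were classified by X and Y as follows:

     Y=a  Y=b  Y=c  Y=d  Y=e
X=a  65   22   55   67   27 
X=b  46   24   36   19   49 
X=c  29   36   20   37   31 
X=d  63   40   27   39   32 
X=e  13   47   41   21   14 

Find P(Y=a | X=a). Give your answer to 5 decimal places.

0.27542

Total with X=a: 65 + 22 + 55 + 67 + 27 = 236.
P(Y=a | X=a) = 65/236 = 0.27542.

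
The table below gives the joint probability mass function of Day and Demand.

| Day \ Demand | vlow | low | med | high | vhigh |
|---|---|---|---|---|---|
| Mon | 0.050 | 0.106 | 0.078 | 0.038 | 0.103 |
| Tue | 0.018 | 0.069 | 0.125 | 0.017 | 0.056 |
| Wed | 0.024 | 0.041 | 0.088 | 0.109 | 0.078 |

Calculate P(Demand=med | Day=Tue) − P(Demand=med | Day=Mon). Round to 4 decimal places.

0.2306

P(Day=Tue) = 0.018 + 0.069 + 0.125 + 0.017 + 0.056 = 0.285; P(Demand=med | Day=Tue) = 0.125/0.285 = 0.43860.
P(Day=Mon) = 0.050 + 0.106 + 0.078 + 0.038 + 0.103 = 0.375; P(Demand=med | Day=Mon) = 0.078/0.375 = 0.20800.
Difference = 0.2306.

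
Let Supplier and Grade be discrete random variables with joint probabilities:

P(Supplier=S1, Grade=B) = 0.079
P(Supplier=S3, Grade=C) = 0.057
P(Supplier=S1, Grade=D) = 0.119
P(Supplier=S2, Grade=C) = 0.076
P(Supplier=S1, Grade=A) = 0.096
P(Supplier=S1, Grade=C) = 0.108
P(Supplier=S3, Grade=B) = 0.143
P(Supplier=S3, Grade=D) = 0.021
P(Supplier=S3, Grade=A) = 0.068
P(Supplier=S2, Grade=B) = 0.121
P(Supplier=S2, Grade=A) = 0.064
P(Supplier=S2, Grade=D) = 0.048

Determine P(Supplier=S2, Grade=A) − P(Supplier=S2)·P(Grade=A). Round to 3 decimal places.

P(Supplier=S2) = 0.064 + 0.121 + 0.076 + 0.048 = 0.309.
P(Grade=A) = 0.096 + 0.064 + 0.068 = 0.228.
P(Supplier=S2, Grade=A) − P(Supplier=S2)P(Grade=A) = 0.064 − 0.309×0.228 = -0.006.

-0.006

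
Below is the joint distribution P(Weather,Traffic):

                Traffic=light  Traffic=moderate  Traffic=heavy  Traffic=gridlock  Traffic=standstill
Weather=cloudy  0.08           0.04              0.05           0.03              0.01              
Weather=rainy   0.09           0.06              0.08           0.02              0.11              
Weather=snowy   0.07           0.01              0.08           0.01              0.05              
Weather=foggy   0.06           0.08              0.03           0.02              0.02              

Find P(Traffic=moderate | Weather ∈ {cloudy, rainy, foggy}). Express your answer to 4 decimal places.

0.2308

P(Weather=cloudy) = 0.08 + 0.04 + 0.05 + 0.03 + 0.01 = 0.21.
P(Weather=rainy) = 0.09 + 0.06 + 0.08 + 0.02 + 0.11 = 0.36.
P(Weather=foggy) = 0.06 + 0.08 + 0.03 + 0.02 + 0.02 = 0.21.
P(Weather ∈ {cloudy, rainy, foggy}) = 0.21 + 0.36 + 0.21 = 0.78; P(Traffic=moderate, Weather ∈ {cloudy, rainy, foggy}) = 0.04 + 0.06 + 0.08 = 0.18.
P(Traffic=moderate | Weather ∈ {cloudy, rainy, foggy}) = 0.18/0.78 = 0.2308.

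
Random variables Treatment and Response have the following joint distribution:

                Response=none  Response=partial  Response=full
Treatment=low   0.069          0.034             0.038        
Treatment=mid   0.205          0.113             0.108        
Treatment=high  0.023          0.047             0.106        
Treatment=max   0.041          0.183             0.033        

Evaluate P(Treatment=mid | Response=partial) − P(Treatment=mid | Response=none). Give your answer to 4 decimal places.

P(Response=partial) = 0.034 + 0.113 + 0.047 + 0.183 = 0.377; P(Treatment=mid | Response=partial) = 0.113/0.377 = 0.29973.
P(Response=none) = 0.069 + 0.205 + 0.023 + 0.041 = 0.338; P(Treatment=mid | Response=none) = 0.205/0.338 = 0.60651.
Difference = -0.3068.

-0.3068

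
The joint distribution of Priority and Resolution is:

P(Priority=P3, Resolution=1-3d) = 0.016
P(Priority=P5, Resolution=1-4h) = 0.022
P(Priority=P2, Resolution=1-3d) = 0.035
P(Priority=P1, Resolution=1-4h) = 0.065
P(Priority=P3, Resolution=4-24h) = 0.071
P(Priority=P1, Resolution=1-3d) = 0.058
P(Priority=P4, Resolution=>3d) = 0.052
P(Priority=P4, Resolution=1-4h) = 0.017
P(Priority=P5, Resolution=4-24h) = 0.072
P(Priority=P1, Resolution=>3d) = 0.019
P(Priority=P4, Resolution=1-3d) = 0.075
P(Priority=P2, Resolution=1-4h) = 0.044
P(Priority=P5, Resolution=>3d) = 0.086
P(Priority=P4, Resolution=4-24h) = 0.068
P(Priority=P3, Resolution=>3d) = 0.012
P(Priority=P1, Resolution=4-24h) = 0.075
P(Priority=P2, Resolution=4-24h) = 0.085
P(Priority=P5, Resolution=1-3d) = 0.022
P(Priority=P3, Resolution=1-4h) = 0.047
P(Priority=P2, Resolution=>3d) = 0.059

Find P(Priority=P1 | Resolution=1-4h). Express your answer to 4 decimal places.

0.3333

P(Resolution=1-4h) = 0.065 + 0.044 + 0.047 + 0.017 + 0.022 = 0.195.
P(Priority=P1 | Resolution=1-4h) = 0.065/0.195 = 0.3333.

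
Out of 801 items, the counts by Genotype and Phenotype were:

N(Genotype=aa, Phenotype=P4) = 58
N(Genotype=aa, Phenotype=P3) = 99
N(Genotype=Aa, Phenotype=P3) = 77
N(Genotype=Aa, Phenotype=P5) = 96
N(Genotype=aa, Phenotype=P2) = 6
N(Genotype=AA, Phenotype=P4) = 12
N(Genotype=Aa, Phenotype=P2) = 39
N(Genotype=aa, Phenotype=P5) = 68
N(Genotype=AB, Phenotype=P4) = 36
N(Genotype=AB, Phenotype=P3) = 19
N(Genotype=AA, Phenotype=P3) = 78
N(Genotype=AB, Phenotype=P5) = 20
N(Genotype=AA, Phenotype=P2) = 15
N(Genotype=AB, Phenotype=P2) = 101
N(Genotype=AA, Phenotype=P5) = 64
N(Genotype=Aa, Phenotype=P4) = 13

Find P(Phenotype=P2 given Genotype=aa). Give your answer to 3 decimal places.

0.026

Total with Genotype=aa: 6 + 99 + 58 + 68 = 231.
P(Phenotype=P2 | Genotype=aa) = 6/231 = 0.026.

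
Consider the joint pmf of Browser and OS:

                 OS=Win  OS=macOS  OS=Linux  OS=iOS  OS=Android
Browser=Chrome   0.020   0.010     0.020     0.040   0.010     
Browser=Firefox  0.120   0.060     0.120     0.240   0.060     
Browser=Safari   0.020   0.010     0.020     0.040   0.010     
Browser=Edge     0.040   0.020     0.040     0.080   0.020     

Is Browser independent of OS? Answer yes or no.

Every cell satisfies P(Browser,OS) = P(Browser)·P(OS). For instance P(Browser=Chrome) = 0.100, P(OS=Linux) = 0.200, and 0.100×0.200 = 0.020 matches the joint entry. So Browser and OS are independent.

yes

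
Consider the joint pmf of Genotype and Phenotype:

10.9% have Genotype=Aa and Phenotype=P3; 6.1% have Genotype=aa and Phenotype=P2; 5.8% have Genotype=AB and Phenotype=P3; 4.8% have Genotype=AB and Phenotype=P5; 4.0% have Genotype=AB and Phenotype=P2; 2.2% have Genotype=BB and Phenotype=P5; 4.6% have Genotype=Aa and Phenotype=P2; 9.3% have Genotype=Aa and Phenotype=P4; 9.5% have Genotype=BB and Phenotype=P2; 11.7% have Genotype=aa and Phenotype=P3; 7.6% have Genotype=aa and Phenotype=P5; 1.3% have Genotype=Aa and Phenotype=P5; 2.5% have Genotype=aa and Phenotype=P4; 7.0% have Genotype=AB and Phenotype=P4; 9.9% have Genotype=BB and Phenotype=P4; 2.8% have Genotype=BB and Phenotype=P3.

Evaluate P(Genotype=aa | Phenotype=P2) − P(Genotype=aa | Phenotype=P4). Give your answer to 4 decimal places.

0.1650

P(Phenotype=P2) = 0.046 + 0.061 + 0.040 + 0.095 = 0.242; P(Genotype=aa | Phenotype=P2) = 0.061/0.242 = 0.25207.
P(Phenotype=P4) = 0.093 + 0.025 + 0.070 + 0.099 = 0.287; P(Genotype=aa | Phenotype=P4) = 0.025/0.287 = 0.08711.
Difference = 0.1650.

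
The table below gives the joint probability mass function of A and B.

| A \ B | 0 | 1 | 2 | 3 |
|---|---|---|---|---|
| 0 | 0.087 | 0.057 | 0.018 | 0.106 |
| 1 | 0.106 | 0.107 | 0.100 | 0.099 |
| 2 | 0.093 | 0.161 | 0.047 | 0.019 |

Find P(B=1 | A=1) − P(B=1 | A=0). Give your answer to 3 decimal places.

P(A=1) = 0.106 + 0.107 + 0.100 + 0.099 = 0.412; P(B=1 | A=1) = 0.107/0.412 = 0.2597.
P(A=0) = 0.087 + 0.057 + 0.018 + 0.106 = 0.268; P(B=1 | A=0) = 0.057/0.268 = 0.2127.
Difference = 0.047.

0.047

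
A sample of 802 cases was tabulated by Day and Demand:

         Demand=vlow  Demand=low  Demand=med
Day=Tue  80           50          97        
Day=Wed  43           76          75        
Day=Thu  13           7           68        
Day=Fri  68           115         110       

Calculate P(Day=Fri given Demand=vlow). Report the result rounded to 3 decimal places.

Total with Demand=vlow: 80 + 43 + 13 + 68 = 204.
P(Day=Fri | Demand=vlow) = 68/204 = 0.333.

0.333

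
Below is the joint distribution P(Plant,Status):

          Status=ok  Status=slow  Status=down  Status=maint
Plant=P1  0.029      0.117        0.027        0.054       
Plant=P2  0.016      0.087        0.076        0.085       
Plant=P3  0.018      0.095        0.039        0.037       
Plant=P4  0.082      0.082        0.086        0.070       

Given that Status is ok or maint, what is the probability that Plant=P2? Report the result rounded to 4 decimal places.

0.2583

P(Status=ok) = 0.029 + 0.016 + 0.018 + 0.082 = 0.145.
P(Status=maint) = 0.054 + 0.085 + 0.037 + 0.070 = 0.246.
P(Status ∈ {ok, maint}) = 0.145 + 0.246 = 0.391; P(Plant=P2, Status ∈ {ok, maint}) = 0.016 + 0.085 = 0.101.
P(Plant=P2 | Status ∈ {ok, maint}) = 0.101/0.391 = 0.2583.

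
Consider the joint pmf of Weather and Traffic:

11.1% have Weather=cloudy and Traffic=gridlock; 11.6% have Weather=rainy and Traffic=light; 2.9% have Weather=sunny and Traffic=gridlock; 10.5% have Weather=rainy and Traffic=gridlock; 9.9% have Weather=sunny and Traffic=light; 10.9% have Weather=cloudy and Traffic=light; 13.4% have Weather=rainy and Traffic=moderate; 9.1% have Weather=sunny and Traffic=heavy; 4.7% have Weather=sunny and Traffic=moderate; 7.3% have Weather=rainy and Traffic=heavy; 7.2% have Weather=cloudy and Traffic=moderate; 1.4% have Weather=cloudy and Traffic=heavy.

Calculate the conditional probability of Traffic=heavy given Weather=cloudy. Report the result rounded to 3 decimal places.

P(Weather=cloudy) = 0.109 + 0.072 + 0.014 + 0.111 = 0.306.
P(Traffic=heavy | Weather=cloudy) = 0.014/0.306 = 0.046.

0.046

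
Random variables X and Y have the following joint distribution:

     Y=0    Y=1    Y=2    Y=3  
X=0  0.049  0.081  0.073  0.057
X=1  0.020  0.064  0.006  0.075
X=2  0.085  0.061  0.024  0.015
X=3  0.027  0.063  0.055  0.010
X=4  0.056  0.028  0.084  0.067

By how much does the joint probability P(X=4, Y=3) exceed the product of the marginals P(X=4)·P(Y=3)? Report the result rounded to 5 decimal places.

P(X=4) = 0.056 + 0.028 + 0.084 + 0.067 = 0.235.
P(Y=3) = 0.057 + 0.075 + 0.015 + 0.010 + 0.067 = 0.224.
P(X=4, Y=3) − P(X=4)P(Y=3) = 0.067 − 0.235×0.224 = 0.01436.

0.01436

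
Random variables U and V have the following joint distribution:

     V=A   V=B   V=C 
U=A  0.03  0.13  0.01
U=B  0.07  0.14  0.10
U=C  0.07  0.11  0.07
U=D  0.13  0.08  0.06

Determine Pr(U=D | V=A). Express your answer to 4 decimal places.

0.4333

P(V=A) = 0.03 + 0.07 + 0.07 + 0.13 = 0.30.
P(U=D | V=A) = 0.13/0.30 = 0.4333.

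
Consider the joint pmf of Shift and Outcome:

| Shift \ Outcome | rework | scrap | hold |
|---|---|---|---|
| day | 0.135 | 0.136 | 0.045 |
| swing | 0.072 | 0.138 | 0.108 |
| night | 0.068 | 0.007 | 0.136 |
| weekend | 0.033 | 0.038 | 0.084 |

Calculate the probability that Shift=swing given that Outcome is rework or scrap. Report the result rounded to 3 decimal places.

P(Outcome=rework) = 0.135 + 0.072 + 0.068 + 0.033 = 0.308.
P(Outcome=scrap) = 0.136 + 0.138 + 0.007 + 0.038 = 0.319.
P(Outcome ∈ {rework, scrap}) = 0.308 + 0.319 = 0.627; P(Shift=swing, Outcome ∈ {rework, scrap}) = 0.072 + 0.138 = 0.210.
P(Shift=swing | Outcome ∈ {rework, scrap}) = 0.210/0.627 = 0.335.

0.335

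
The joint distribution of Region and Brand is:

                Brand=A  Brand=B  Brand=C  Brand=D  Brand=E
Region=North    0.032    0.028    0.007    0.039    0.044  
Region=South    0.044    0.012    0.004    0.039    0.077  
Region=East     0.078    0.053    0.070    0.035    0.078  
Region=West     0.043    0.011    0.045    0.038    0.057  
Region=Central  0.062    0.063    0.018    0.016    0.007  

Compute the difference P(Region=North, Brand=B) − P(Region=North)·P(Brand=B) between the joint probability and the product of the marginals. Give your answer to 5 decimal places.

0.00295

P(Region=North) = 0.032 + 0.028 + 0.007 + 0.039 + 0.044 = 0.150.
P(Brand=B) = 0.028 + 0.012 + 0.053 + 0.011 + 0.063 = 0.167.
P(Region=North, Brand=B) − P(Region=North)P(Brand=B) = 0.028 − 0.150×0.167 = 0.00295.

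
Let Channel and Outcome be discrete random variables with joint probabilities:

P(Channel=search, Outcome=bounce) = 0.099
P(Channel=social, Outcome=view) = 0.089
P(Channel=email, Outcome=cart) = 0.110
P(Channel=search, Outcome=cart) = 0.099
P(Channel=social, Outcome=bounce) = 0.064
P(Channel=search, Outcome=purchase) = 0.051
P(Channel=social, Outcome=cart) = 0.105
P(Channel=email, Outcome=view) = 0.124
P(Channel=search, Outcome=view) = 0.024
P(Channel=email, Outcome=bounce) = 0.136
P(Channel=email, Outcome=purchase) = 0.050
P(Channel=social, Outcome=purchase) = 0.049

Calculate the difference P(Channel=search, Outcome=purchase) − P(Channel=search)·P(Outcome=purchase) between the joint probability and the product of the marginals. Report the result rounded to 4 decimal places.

0.0101

P(Channel=search) = 0.099 + 0.024 + 0.099 + 0.051 = 0.273.
P(Outcome=purchase) = 0.050 + 0.051 + 0.049 = 0.150.
P(Channel=search, Outcome=purchase) − P(Channel=search)P(Outcome=purchase) = 0.051 − 0.273×0.150 = 0.0101.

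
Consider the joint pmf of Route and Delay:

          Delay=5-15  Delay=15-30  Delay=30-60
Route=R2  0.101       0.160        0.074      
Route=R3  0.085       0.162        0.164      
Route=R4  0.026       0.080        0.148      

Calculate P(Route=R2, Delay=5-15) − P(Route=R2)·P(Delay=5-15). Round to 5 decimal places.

P(Route=R2) = 0.101 + 0.160 + 0.074 = 0.335.
P(Delay=5-15) = 0.101 + 0.085 + 0.026 = 0.212.
P(Route=R2, Delay=5-15) − P(Route=R2)P(Delay=5-15) = 0.101 − 0.335×0.212 = 0.02998.

0.02998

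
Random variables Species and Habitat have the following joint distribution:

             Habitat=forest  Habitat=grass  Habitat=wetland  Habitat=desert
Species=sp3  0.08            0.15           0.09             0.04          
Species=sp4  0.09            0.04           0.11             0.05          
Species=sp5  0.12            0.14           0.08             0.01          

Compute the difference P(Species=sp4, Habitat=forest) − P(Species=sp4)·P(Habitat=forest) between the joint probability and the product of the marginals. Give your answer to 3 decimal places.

0.006

P(Species=sp4) = 0.09 + 0.04 + 0.11 + 0.05 = 0.29.
P(Habitat=forest) = 0.08 + 0.09 + 0.12 = 0.29.
P(Species=sp4, Habitat=forest) − P(Species=sp4)P(Habitat=forest) = 0.09 − 0.29×0.29 = 0.006.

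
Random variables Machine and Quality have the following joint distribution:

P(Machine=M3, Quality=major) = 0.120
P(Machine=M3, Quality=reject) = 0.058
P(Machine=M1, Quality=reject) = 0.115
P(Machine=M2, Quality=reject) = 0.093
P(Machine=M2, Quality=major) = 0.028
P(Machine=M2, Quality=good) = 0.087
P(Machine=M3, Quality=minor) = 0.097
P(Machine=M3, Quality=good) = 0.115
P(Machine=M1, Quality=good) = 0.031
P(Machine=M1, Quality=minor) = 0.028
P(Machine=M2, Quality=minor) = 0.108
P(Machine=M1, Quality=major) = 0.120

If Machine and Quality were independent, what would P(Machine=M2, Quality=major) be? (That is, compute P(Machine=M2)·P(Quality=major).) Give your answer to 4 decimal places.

0.0847

P(Machine=M2) = 0.087 + 0.108 + 0.028 + 0.093 = 0.316.
P(Quality=major) = 0.120 + 0.028 + 0.120 = 0.268.
Product: 0.316 × 0.268 = 0.0847.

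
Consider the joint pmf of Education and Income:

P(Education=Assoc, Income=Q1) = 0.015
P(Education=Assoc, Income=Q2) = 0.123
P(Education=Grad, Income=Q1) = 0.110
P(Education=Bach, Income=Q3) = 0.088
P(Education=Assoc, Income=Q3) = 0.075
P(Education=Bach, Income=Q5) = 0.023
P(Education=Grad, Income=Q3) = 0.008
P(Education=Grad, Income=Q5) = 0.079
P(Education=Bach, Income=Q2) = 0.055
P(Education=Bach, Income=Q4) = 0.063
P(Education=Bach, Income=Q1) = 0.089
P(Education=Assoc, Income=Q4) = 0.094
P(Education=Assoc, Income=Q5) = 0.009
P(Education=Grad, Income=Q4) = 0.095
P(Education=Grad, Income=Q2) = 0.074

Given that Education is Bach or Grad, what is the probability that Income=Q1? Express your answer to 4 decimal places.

0.2909

P(Education=Bach) = 0.089 + 0.055 + 0.088 + 0.063 + 0.023 = 0.318.
P(Education=Grad) = 0.110 + 0.074 + 0.008 + 0.095 + 0.079 = 0.366.
P(Education ∈ {Bach, Grad}) = 0.318 + 0.366 = 0.684; P(Income=Q1, Education ∈ {Bach, Grad}) = 0.089 + 0.110 = 0.199.
P(Income=Q1 | Education ∈ {Bach, Grad}) = 0.199/0.684 = 0.2909.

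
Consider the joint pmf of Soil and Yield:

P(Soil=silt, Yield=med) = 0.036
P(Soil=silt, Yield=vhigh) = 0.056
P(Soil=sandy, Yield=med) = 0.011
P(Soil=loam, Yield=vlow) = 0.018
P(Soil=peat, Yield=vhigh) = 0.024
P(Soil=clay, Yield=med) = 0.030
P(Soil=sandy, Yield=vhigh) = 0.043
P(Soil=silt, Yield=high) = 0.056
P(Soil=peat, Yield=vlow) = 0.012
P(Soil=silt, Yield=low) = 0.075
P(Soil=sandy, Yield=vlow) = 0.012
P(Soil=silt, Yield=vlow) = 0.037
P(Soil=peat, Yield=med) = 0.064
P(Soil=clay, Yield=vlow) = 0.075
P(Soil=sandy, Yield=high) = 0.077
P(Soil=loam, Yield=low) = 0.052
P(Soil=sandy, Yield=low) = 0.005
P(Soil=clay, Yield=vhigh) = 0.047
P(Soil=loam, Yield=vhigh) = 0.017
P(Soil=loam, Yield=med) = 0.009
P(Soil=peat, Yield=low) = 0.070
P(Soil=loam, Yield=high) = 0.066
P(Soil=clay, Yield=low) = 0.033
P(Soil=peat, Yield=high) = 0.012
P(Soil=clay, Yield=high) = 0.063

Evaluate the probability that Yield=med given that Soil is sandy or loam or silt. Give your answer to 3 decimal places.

P(Soil=sandy) = 0.012 + 0.005 + 0.011 + 0.077 + 0.043 = 0.148.
P(Soil=loam) = 0.018 + 0.052 + 0.009 + 0.066 + 0.017 = 0.162.
P(Soil=silt) = 0.037 + 0.075 + 0.036 + 0.056 + 0.056 = 0.260.
P(Soil ∈ {sandy, loam, silt}) = 0.148 + 0.162 + 0.260 = 0.570; P(Yield=med, Soil ∈ {sandy, loam, silt}) = 0.011 + 0.009 + 0.036 = 0.056.
P(Yield=med | Soil ∈ {sandy, loam, silt}) = 0.056/0.570 = 0.098.

0.098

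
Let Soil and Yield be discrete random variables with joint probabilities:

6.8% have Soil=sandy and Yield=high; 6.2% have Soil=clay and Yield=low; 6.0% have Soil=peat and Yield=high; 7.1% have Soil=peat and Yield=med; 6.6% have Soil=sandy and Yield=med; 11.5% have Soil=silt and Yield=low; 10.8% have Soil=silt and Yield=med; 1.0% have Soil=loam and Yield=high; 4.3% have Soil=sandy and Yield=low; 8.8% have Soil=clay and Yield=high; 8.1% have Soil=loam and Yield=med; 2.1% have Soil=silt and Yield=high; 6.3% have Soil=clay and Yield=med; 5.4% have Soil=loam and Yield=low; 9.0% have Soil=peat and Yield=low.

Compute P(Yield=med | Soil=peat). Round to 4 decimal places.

0.3213

P(Soil=peat) = 0.090 + 0.071 + 0.060 = 0.221.
P(Yield=med | Soil=peat) = 0.071/0.221 = 0.3213.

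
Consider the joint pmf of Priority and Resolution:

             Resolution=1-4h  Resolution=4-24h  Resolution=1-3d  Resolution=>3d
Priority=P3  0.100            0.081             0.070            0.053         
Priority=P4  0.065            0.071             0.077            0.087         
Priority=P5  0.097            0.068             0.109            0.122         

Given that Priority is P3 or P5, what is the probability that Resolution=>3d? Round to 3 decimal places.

P(Priority=P3) = 0.100 + 0.081 + 0.070 + 0.053 = 0.304.
P(Priority=P5) = 0.097 + 0.068 + 0.109 + 0.122 = 0.396.
P(Priority ∈ {P3, P5}) = 0.304 + 0.396 = 0.700; P(Resolution=>3d, Priority ∈ {P3, P5}) = 0.053 + 0.122 = 0.175.
P(Resolution=>3d | Priority ∈ {P3, P5}) = 0.175/0.700 = 0.250.

0.250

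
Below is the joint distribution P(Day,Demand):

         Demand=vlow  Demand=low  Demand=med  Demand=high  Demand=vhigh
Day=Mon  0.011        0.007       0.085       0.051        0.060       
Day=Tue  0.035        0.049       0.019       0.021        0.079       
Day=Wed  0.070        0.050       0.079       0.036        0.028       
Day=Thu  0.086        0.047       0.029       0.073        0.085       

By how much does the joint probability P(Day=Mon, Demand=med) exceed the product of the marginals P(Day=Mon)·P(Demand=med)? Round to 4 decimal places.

P(Day=Mon) = 0.011 + 0.007 + 0.085 + 0.051 + 0.060 = 0.214.
P(Demand=med) = 0.085 + 0.019 + 0.079 + 0.029 = 0.212.
P(Day=Mon, Demand=med) − P(Day=Mon)P(Demand=med) = 0.085 − 0.214×0.212 = 0.0396.

0.0396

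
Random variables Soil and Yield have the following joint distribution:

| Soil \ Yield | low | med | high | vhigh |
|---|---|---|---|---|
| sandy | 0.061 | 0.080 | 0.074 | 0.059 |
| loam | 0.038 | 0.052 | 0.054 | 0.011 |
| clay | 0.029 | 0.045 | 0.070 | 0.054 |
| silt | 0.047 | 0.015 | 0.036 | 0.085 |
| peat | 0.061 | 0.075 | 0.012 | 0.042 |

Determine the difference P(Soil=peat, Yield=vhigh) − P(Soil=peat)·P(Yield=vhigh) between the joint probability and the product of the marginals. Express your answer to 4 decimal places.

-0.0057

P(Soil=peat) = 0.061 + 0.075 + 0.012 + 0.042 = 0.190.
P(Yield=vhigh) = 0.059 + 0.011 + 0.054 + 0.085 + 0.042 = 0.251.
P(Soil=peat, Yield=vhigh) − P(Soil=peat)P(Yield=vhigh) = 0.042 − 0.190×0.251 = -0.0057.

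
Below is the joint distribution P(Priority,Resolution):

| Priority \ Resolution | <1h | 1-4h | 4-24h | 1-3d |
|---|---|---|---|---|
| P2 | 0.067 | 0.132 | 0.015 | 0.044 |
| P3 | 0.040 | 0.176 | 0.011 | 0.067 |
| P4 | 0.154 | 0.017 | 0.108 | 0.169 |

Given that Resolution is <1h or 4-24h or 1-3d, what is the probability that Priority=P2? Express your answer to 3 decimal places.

P(Resolution=<1h) = 0.067 + 0.040 + 0.154 = 0.261.
P(Resolution=4-24h) = 0.015 + 0.011 + 0.108 = 0.134.
P(Resolution=1-3d) = 0.044 + 0.067 + 0.169 = 0.280.
P(Resolution ∈ {<1h, 4-24h, 1-3d}) = 0.261 + 0.134 + 0.280 = 0.675; P(Priority=P2, Resolution ∈ {<1h, 4-24h, 1-3d}) = 0.067 + 0.015 + 0.044 = 0.126.
P(Priority=P2 | Resolution ∈ {<1h, 4-24h, 1-3d}) = 0.126/0.675 = 0.187.

0.187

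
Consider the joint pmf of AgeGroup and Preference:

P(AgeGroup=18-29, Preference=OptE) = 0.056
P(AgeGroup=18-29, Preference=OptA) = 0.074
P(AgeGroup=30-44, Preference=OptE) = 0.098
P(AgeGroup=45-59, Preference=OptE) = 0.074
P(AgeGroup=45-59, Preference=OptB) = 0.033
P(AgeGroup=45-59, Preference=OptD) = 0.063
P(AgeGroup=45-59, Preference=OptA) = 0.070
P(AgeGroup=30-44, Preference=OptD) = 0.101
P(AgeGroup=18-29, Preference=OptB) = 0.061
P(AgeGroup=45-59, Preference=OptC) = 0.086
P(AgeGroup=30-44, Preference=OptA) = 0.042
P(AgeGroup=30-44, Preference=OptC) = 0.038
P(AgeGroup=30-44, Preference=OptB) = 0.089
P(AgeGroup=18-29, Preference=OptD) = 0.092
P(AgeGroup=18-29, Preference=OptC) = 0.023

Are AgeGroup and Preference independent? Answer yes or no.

no

P(AgeGroup=45-59) = 0.326 and P(Preference=OptC) = 0.147, so their product is 0.04792, but P(AgeGroup=45-59, Preference=OptC) = 0.086. Since these differ, AgeGroup and Preference are not independent.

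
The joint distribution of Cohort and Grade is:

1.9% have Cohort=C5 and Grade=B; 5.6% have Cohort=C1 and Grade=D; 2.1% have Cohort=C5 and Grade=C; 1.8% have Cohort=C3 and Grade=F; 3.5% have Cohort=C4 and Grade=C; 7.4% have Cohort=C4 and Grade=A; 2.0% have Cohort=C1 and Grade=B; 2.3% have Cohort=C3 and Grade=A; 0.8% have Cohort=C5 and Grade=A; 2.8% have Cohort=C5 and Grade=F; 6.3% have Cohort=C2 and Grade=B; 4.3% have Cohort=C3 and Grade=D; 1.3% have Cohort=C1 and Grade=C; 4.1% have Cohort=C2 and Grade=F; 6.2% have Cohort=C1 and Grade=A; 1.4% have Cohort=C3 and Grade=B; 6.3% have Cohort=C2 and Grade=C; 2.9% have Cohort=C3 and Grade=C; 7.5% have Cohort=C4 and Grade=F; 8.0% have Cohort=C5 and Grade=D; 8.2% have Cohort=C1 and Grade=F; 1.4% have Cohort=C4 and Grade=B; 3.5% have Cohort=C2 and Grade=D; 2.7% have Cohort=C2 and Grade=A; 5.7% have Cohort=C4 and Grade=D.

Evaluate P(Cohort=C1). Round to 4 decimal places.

P(Cohort=C1) = 0.062 + 0.020 + 0.013 + 0.056 + 0.082 = 0.233.

0.2330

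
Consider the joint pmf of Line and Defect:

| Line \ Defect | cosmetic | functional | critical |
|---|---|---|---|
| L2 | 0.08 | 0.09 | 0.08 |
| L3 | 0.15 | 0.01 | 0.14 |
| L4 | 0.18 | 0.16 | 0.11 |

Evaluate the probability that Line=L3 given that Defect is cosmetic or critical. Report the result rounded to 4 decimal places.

0.3919

P(Defect=cosmetic) = 0.08 + 0.15 + 0.18 = 0.41.
P(Defect=critical) = 0.08 + 0.14 + 0.11 = 0.33.
P(Defect ∈ {cosmetic, critical}) = 0.41 + 0.33 = 0.74; P(Line=L3, Defect ∈ {cosmetic, critical}) = 0.15 + 0.14 = 0.29.
P(Line=L3 | Defect ∈ {cosmetic, critical}) = 0.29/0.74 = 0.3919.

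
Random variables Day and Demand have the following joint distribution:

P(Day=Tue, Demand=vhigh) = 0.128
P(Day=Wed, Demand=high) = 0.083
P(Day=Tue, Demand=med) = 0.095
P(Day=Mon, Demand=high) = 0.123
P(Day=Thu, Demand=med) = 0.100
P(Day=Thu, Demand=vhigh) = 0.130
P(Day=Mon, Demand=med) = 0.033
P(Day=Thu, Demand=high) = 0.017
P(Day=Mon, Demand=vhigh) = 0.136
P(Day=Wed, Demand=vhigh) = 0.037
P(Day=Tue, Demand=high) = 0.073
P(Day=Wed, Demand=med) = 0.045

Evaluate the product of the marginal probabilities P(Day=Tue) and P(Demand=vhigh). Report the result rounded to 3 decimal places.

0.128

P(Day=Tue) = 0.095 + 0.073 + 0.128 = 0.296.
P(Demand=vhigh) = 0.136 + 0.128 + 0.037 + 0.130 = 0.431.
Product: 0.296 × 0.431 = 0.128.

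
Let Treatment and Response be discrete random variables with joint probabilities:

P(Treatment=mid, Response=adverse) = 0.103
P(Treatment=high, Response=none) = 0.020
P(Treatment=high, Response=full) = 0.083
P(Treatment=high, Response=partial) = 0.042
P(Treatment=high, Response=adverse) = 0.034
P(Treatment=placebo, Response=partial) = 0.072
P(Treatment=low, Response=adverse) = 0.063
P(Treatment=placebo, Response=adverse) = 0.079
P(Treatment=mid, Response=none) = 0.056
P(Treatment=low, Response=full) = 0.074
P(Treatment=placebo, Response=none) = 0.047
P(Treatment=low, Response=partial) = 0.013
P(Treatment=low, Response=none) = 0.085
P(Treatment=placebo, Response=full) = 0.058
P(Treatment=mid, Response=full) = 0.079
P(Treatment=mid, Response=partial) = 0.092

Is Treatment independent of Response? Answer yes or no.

P(Treatment=low) = 0.235 and P(Response=partial) = 0.219, so their product is 0.05147, but P(Treatment=low, Response=partial) = 0.013. Since these differ, Treatment and Response are not independent.

no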